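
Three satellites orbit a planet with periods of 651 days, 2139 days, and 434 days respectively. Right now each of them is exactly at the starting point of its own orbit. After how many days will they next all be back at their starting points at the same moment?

They coincide at every common multiple of the periods; the first is the LCM.
651 = 3 × 7 × 31
2139 = 3 × 23 × 31
434 = 2 × 7 × 31
LCM(651, 2139, 434) = 2 × 3 × 7 × 23 × 31 = 29946.

29946 days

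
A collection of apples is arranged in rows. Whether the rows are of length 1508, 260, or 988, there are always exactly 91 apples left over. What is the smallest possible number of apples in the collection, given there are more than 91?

143351

N − 91 must be a common multiple of 1508, 260, and 988.
1508 = 2^2 × 13 × 29
260 = 2^2 × 5 × 13
988 = 2^2 × 13 × 19
LCM(1508, 260, 988) = 2^2 × 5 × 13 × 19 × 29 = 143260.
Smallest N > 91 is LCM + 91 = 143260 + 91 = 143351.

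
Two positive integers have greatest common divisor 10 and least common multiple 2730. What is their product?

For any two positive integers, gcd × lcm = product = 10 × 2730 = 27300.

27300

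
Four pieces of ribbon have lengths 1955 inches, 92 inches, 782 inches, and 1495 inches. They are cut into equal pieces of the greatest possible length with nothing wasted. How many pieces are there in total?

188

Piece length = gcd(1955, 92, 782, 1495).
1955 = 5 × 17 × 23
92 = 2^2 × 23
782 = 2 × 17 × 23
1495 = 5 × 13 × 23
gcd(1955, 92, 782, 1495) = 23.
Total pieces = 1955/23 + 92/23 + 782/23 + 1495/23 = 85 + 4 + 34 + 65 = 188.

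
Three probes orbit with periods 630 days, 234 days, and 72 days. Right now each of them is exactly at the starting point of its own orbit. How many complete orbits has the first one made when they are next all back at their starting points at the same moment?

52 orbits

They are all back at their starting positions together after one LCM of the periods.
630 = 2 × 3^2 × 5 × 7
234 = 2 × 3^2 × 13
72 = 2^3 × 3^2
LCM(630, 234, 72) = 2^3 × 3^2 × 5 × 7 × 13 = 32760.
Orbits for period 630: 32760 / 630 = 52.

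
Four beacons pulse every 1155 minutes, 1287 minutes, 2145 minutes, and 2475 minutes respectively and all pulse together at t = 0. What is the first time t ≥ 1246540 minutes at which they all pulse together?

1351350 minutes

Joint pulses occur at multiples of LCM(1155, 1287, 2145, 2475).
1155 = 3 × 5 × 7 × 11
1287 = 3^2 × 11 × 13
2145 = 3 × 5 × 11 × 13
2475 = 3^2 × 5^2 × 11
LCM(1155, 1287, 2145, 2475) = 3^2 × 5^2 × 7 × 11 × 13 = 225225.
Smallest multiple of 225225 that is ≥ 1246540: ⌈1246540/225225⌉ × 225225 = 6 × 225225 = 1351350.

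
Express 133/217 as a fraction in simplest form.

19/31

133 = 7 × 19
217 = 7 × 31
gcd(133, 217) = 7.
Divide numerator and denominator by 7: 133/217 = 19/31.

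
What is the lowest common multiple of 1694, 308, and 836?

64372

1694 = 2 × 7 × 11^2
308 = 2^2 × 7 × 11
836 = 2^2 × 11 × 19
LCM(1694, 308, 836) = 2^2 × 7 × 11^2 × 19 = 64372.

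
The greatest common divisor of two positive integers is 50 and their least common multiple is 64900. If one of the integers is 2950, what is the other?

For two integers, gcd × lcm = product, so the other is (50 × 64900) / 2950 = 3245000 / 2950 = 1100.

1100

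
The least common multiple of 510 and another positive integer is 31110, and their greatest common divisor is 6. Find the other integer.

gcd × lcm = product of the two integers, so the other integer is (6 × 31110) / 510 = 366.

366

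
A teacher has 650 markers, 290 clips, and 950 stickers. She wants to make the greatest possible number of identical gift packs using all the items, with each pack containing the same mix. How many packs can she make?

10 packs

The pack count must divide each quantity, so the greatest is gcd(650, 290, 950).
650 = 2 × 5^2 × 13
290 = 2 × 5 × 29
950 = 2 × 5^2 × 19
gcd(650, 290, 950) = 2 × 5 = 10.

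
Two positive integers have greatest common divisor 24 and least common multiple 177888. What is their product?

For any two positive integers, gcd × lcm = product = 24 × 177888 = 4269312.

4269312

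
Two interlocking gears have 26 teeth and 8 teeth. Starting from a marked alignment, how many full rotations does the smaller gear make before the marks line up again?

All finish a whole number of cycles simultaneously at t = LCM of the periods.
26 = 2 × 13
8 = 2^3
LCM(26, 8) = 2^3 × 13 = 104.
Rotations for period 8: 104 / 8 = 13.

13 rotations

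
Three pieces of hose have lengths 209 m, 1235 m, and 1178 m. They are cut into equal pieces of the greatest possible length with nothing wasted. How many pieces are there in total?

138

Piece length = gcd(209, 1235, 1178).
209 = 11 × 19
1235 = 5 × 13 × 19
1178 = 2 × 19 × 31
gcd(209, 1235, 1178) = 19.
Total pieces = 209/19 + 1235/19 + 1178/19 = 11 + 65 + 62 = 138.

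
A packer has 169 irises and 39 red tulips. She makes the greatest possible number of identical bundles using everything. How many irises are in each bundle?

Number of bundles = gcd(169, 39).
169 = 13^2
39 = 3 × 13
gcd(169, 39) = 13.
irises per bundle = 169 / 13 = 13.

13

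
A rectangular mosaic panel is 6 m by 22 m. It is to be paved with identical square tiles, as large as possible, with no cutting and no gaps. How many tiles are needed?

Tile side = gcd(6, 22).
6 = 2 × 3
22 = 2 × 11
gcd(6, 22) = 2.
Tiles: (6/2) × (22/2) = 3 × 11 = 33.

33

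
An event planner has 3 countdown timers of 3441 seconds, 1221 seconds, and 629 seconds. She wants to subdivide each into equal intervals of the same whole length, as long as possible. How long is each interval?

The interval must divide each timer length; the longest such is the gcd.
3441 = 3 × 31 × 37
1221 = 3 × 11 × 37
629 = 17 × 37
gcd(3441, 1221, 629) = 37.

37 seconds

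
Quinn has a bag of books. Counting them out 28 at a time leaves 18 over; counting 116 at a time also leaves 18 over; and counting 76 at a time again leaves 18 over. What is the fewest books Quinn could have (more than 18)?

15446

N − 18 must be a common multiple of 28, 116, and 76.
28 = 2^2 × 7
116 = 2^2 × 29
76 = 2^2 × 19
LCM(28, 116, 76) = 2^2 × 7 × 19 × 29 = 15428.
Smallest N > 18 is LCM + 18 = 15428 + 18 = 15446.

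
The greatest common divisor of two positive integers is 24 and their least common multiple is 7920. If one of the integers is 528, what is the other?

360

For two integers, gcd × lcm = product, so the other is (24 × 7920) / 528 = 190080 / 528 = 360.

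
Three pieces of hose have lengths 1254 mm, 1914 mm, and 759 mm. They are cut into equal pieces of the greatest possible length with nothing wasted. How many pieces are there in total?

Piece length = gcd(1254, 1914, 759).
1254 = 2 × 3 × 11 × 19
1914 = 2 × 3 × 11 × 29
759 = 3 × 11 × 23
gcd(1254, 1914, 759) = 3 × 11 = 33.
Total pieces = 1254/33 + 1914/33 + 759/33 = 38 + 58 + 23 = 119.

119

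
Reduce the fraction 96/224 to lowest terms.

96 = 2^5 × 3
224 = 2^5 × 7
gcd(96, 224) = 2^5 = 32.
Divide numerator and denominator by 32: 96/224 = 3/7.

3/7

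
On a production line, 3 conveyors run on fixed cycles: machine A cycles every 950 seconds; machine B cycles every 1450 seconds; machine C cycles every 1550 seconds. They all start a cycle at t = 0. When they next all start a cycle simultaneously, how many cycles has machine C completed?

The first common completion time is the LCM of the periods.
950 = 2 × 5^2 × 19
1450 = 2 × 5^2 × 29
1550 = 2 × 5^2 × 31
LCM(950, 1450, 1550) = 2 × 5^2 × 19 × 29 × 31 = 854050.
Cycles for period 1550: 854050 / 1550 = 551.

551 cycles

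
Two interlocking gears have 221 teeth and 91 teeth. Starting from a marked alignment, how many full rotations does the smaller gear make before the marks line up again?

All finish a whole number of cycles simultaneously at t = LCM of the periods.
221 = 13 × 17
91 = 7 × 13
LCM(221, 91) = 7 × 13 × 17 = 1547.
Rotations for period 91: 1547 / 91 = 17.

17 rotations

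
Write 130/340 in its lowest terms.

130 = 2 × 5 × 13
340 = 2^2 × 5 × 17
gcd(130, 340) = 2 × 5 = 10.
Divide numerator and denominator by 10: 130/340 = 13/34.

13/34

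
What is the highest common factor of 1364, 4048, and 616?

1364 = 2^2 × 11 × 31
4048 = 2^4 × 11 × 23
616 = 2^3 × 7 × 11
gcd(1364, 4048, 616) = 2^2 × 11 = 44.

44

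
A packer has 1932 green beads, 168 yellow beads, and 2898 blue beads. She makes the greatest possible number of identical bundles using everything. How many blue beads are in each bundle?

69

Number of bundles = gcd(1932, 168, 2898).
1932 = 2^2 × 3 × 7 × 23
168 = 2^3 × 3 × 7
2898 = 2 × 3^2 × 7 × 23
gcd(1932, 168, 2898) = 2 × 3 × 7 = 42.
blue beads per bundle = 2898 / 42 = 69.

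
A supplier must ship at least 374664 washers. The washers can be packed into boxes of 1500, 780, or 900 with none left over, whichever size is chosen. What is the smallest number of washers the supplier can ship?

409500

The number of washers must be a common multiple of 1500, 780, and 900, so a multiple of their LCM.
1500 = 2^2 × 3 × 5^3
780 = 2^2 × 3 × 5 × 13
900 = 2^2 × 3^2 × 5^2
LCM(1500, 780, 900) = 2^2 × 3^2 × 5^3 × 13 = 58500.
Smallest multiple of 58500 that is ≥ 374664: ⌈374664/58500⌉ × 58500 = 7 × 58500 = 409500.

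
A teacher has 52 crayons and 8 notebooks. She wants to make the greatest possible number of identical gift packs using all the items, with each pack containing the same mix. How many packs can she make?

4 packs

The pack count must divide each quantity, so the greatest is gcd(52, 8).
52 = 2^2 × 13
8 = 2^3
gcd(52, 8) = 2^2 = 4.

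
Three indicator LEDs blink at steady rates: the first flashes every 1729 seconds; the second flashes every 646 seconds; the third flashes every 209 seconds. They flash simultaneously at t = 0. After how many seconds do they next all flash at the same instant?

646646 seconds

They coincide at every common multiple of the periods; the first is the LCM.
1729 = 7 × 13 × 19
646 = 2 × 17 × 19
209 = 11 × 19
LCM(1729, 646, 209) = 2 × 7 × 11 × 13 × 17 × 19 = 646646.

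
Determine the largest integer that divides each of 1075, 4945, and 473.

1075 = 5^2 × 43
4945 = 5 × 23 × 43
473 = 11 × 43
gcd(1075, 4945, 473) = 43.

43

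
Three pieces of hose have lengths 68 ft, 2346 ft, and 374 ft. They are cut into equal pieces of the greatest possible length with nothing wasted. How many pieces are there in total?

82

Piece length = gcd(68, 2346, 374).
68 = 2^2 × 17
2346 = 2 × 3 × 17 × 23
374 = 2 × 11 × 17
gcd(68, 2346, 374) = 2 × 17 = 34.
Total pieces = 68/34 + 2346/34 + 374/34 = 2 + 69 + 11 = 82.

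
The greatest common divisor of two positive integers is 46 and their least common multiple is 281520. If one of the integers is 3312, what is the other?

3910

For two integers, gcd × lcm = product, so the other is (46 × 281520) / 3312 = 12949920 / 3312 = 3910.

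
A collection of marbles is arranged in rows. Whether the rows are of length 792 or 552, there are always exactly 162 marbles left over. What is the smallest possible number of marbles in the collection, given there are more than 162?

18378

N − 162 must be a common multiple of 792 and 552.
792 = 2^3 × 3^2 × 11
552 = 2^3 × 3 × 23
LCM(792, 552) = 2^3 × 3^2 × 11 × 23 = 18216.
Smallest N > 162 is LCM + 162 = 18216 + 162 = 18378.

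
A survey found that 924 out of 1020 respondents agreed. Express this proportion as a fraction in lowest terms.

77/85

924 = 2^2 × 3 × 7 × 11
1020 = 2^2 × 3 × 5 × 17
gcd(924, 1020) = 2^2 × 3 = 12.
Divide numerator and denominator by 12: 924/1020 = 77/85.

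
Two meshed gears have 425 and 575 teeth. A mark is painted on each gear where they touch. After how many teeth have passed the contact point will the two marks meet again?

9775 teeth

The first simultaneous occurrence is after LCM of the individual periods.
425 = 5^2 × 17
575 = 5^2 × 23
LCM(425, 575) = 5^2 × 17 × 23 = 9775.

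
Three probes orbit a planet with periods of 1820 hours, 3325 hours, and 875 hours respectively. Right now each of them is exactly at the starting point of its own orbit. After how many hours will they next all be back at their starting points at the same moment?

864500 hours

We need the least common multiple of the intervals.
1820 = 2^2 × 5 × 7 × 13
3325 = 5^2 × 7 × 19
875 = 5^3 × 7
LCM(1820, 3325, 875) = 2^2 × 5^3 × 7 × 13 × 19 = 864500.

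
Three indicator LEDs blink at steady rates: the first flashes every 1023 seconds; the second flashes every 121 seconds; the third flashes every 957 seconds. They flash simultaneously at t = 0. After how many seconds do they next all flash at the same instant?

326337 seconds

We need the least common multiple of the intervals.
1023 = 3 × 11 × 31
121 = 11^2
957 = 3 × 11 × 29
LCM(1023, 121, 957) = 3 × 11^2 × 29 × 31 = 326337.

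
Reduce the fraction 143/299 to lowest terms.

143 = 11 × 13
299 = 13 × 23
gcd(143, 299) = 13.
Divide numerator and denominator by 13: 143/299 = 11/23.

11/23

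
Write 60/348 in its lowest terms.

5/29

60 = 2^2 × 3 × 5
348 = 2^2 × 3 × 29
gcd(60, 348) = 2^2 × 3 = 12.
Divide numerator and denominator by 12: 60/348 = 5/29.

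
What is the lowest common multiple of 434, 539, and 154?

434 = 2 × 7 × 31
539 = 7^2 × 11
154 = 2 × 7 × 11
LCM(434, 539, 154) = 2 × 7^2 × 11 × 31 = 33418.

33418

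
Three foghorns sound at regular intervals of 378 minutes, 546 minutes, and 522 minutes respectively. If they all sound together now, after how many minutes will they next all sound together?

We need the least common multiple of the intervals.
378 = 2 × 3^3 × 7
546 = 2 × 3 × 7 × 13
522 = 2 × 3^2 × 29
LCM(378, 546, 522) = 2 × 3^3 × 7 × 13 × 29 = 142506.

142506 minutes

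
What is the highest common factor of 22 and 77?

22 = 2 × 11
77 = 7 × 11
gcd(22, 77) = 11.

11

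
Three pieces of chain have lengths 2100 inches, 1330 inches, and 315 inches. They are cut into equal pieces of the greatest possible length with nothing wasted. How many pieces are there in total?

Piece length = gcd(2100, 1330, 315).
2100 = 2^2 × 3 × 5^2 × 7
1330 = 2 × 5 × 7 × 19
315 = 3^2 × 5 × 7
gcd(2100, 1330, 315) = 5 × 7 = 35.
Total pieces = 2100/35 + 1330/35 + 315/35 = 60 + 38 + 9 = 107.

107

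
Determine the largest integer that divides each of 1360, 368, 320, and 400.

16

1360 = 2^4 × 5 × 17
368 = 2^4 × 23
320 = 2^6 × 5
400 = 2^4 × 5^2
gcd(1360, 368, 320, 400) = 2^4 = 16.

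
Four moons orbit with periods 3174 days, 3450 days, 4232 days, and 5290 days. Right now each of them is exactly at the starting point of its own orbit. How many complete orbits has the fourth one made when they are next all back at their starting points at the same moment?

60 orbits

They are all back at their starting positions together after one LCM of the periods.
3174 = 2 × 3 × 23^2
3450 = 2 × 3 × 5^2 × 23
4232 = 2^3 × 23^2
5290 = 2 × 5 × 23^2
LCM(3174, 3450, 4232, 5290) = 2^3 × 3 × 5^2 × 23^2 = 317400.
Orbits for period 5290: 317400 / 5290 = 60.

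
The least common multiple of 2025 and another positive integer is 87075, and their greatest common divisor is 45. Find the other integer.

gcd × lcm = product of the two integers, so the other integer is (45 × 87075) / 2025 = 1935.

1935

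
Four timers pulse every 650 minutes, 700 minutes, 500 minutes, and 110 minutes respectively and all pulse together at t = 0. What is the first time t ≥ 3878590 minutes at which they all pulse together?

Joint pulses occur at multiples of LCM(650, 700, 500, 110).
650 = 2 × 5^2 × 13
700 = 2^2 × 5^2 × 7
500 = 2^2 × 5^3
110 = 2 × 5 × 11
LCM(650, 700, 500, 110) = 2^2 × 5^3 × 7 × 11 × 13 = 500500.
Smallest multiple of 500500 that is ≥ 3878590: ⌈3878590/500500⌉ × 500500 = 8 × 500500 = 4004000.

4004000 minutes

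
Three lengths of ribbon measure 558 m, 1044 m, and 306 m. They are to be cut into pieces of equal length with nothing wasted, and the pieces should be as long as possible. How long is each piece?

18 m

Each piece length must divide every original length, so the longest possible is gcd(558, 1044, 306).
558 = 2 × 3^2 × 31
1044 = 2^2 × 3^2 × 29
306 = 2 × 3^2 × 17
gcd(558, 1044, 306) = 2 × 3^2 = 18.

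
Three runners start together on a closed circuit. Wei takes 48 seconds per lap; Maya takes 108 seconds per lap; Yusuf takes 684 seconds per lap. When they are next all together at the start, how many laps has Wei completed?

All finish a whole number of cycles simultaneously at t = LCM of the periods.
48 = 2^4 × 3
108 = 2^2 × 3^3
684 = 2^2 × 3^2 × 19
LCM(48, 108, 684) = 2^4 × 3^3 × 19 = 8208.
Laps for period 48: 8208 / 48 = 171.

171 laps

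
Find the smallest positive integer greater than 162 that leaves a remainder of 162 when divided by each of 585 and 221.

N − 162 must be a common multiple of 585 and 221.
585 = 3^2 × 5 × 13
221 = 13 × 17
LCM(585, 221) = 3^2 × 5 × 13 × 17 = 9945.
Smallest N > 162 is LCM + 162 = 9945 + 162 = 10107.

10107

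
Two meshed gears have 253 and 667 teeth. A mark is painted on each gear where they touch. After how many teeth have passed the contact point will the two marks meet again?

7337 teeth

The first simultaneous occurrence is after LCM of the individual periods.
253 = 11 × 23
667 = 23 × 29
LCM(253, 667) = 11 × 23 × 29 = 7337.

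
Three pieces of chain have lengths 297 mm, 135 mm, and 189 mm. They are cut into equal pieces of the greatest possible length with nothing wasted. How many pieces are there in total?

23

Piece length = gcd(297, 135, 189).
297 = 3^3 × 11
135 = 3^3 × 5
189 = 3^3 × 7
gcd(297, 135, 189) = 3^3 = 27.
Total pieces = 297/27 + 135/27 + 189/27 = 11 + 5 + 7 = 23.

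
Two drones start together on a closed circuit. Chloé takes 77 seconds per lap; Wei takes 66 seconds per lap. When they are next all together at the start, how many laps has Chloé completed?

6 laps

All finish a whole number of cycles simultaneously at t = LCM of the periods.
77 = 7 × 11
66 = 2 × 3 × 11
LCM(77, 66) = 2 × 3 × 7 × 11 = 462.
Laps for period 77: 462 / 77 = 6.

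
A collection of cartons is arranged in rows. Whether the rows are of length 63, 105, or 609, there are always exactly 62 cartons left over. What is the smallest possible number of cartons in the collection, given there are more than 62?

9197

N − 62 must be a common multiple of 63, 105, and 609.
63 = 3^2 × 7
105 = 3 × 5 × 7
609 = 3 × 7 × 29
LCM(63, 105, 609) = 3^2 × 5 × 7 × 29 = 9135.
Smallest N > 62 is LCM + 62 = 9135 + 62 = 9197.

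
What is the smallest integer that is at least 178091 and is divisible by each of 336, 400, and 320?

The integer must be a common multiple of 336, 400, and 320, so a multiple of their LCM.
336 = 2^4 × 3 × 7
400 = 2^4 × 5^2
320 = 2^6 × 5
LCM(336, 400, 320) = 2^6 × 3 × 5^2 × 7 = 33600.
Smallest multiple of 33600 that is ≥ 178091: ⌈178091/33600⌉ × 33600 = 6 × 33600 = 201600.

201600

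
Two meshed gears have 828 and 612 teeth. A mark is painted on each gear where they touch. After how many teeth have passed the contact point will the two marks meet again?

14076 teeth

We need the least common multiple of the intervals.
828 = 2^2 × 3^2 × 23
612 = 2^2 × 3^2 × 17
LCM(828, 612) = 2^2 × 3^2 × 17 × 23 = 14076.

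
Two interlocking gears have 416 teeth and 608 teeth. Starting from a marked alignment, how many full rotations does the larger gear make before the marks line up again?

13 rotations

They are all back at their starting positions together after one LCM of the periods.
416 = 2^5 × 13
608 = 2^5 × 19
LCM(416, 608) = 2^5 × 13 × 19 = 7904.
Rotations for period 608: 7904 / 608 = 13.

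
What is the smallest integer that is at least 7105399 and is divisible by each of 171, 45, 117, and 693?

The integer must be a common multiple of 171, 45, 117, and 693, so a multiple of their LCM.
171 = 3^2 × 19
45 = 3^2 × 5
117 = 3^2 × 13
693 = 3^2 × 7 × 11
LCM(171, 45, 117, 693) = 3^2 × 5 × 7 × 11 × 13 × 19 = 855855.
Smallest multiple of 855855 that is ≥ 7105399: ⌈7105399/855855⌉ × 855855 = 9 × 855855 = 7702695.

7702695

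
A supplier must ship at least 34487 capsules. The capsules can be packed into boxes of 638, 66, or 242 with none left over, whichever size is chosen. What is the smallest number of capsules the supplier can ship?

42108

The number of capsules must be a common multiple of 638, 66, and 242, so a multiple of their LCM.
638 = 2 × 11 × 29
66 = 2 × 3 × 11
242 = 2 × 11^2
LCM(638, 66, 242) = 2 × 3 × 11^2 × 29 = 21054.
Smallest multiple of 21054 that is ≥ 34487: ⌈34487/21054⌉ × 21054 = 2 × 21054 = 42108.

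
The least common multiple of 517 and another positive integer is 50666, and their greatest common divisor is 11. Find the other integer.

gcd × lcm = product of the two integers, so the other integer is (11 × 50666) / 517 = 1078.

1078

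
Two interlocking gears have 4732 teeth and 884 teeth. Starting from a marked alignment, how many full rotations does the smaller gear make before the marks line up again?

91 rotations

They are all back at their starting positions together after one LCM of the periods.
4732 = 2^2 × 7 × 13^2
884 = 2^2 × 13 × 17
LCM(4732, 884) = 2^2 × 7 × 13^2 × 17 = 80444.
Rotations for period 884: 80444 / 884 = 91.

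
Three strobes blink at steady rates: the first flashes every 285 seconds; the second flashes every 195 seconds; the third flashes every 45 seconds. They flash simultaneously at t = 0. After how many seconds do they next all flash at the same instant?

The first simultaneous occurrence is after LCM of the individual periods.
285 = 3 × 5 × 19
195 = 3 × 5 × 13
45 = 3^2 × 5
LCM(285, 195, 45) = 3^2 × 5 × 13 × 19 = 11115.

11115 seconds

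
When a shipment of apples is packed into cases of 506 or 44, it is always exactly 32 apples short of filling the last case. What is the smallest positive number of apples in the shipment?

980

Being 32 short of a full case of size k means N ≡ −32 (mod k), i.e. N + 32 is a multiple of each size.
506 = 2 × 11 × 23
44 = 2^2 × 11
LCM(506, 44) = 2^2 × 11 × 23 = 1012.
Smallest positive N is 1012 − 32 = 980.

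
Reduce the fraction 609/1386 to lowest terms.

609 = 3 × 7 × 29
1386 = 2 × 3^2 × 7 × 11
gcd(609, 1386) = 3 × 7 = 21.
Divide numerator and denominator by 21: 609/1386 = 29/66.

29/66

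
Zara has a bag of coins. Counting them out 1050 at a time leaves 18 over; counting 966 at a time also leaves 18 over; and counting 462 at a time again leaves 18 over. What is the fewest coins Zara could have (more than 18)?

265668

N − 18 must be a common multiple of 1050, 966, and 462.
1050 = 2 × 3 × 5^2 × 7
966 = 2 × 3 × 7 × 23
462 = 2 × 3 × 7 × 11
LCM(1050, 966, 462) = 2 × 3 × 5^2 × 7 × 11 × 23 = 265650.
Smallest N > 18 is LCM + 18 = 265650 + 18 = 265668.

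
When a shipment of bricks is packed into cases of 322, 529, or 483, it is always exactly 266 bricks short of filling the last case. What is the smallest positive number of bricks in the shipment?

Being 266 short of a full case of size k means N ≡ −266 (mod k), i.e. N + 266 is a multiple of each size.
322 = 2 × 7 × 23
529 = 23^2
483 = 3 × 7 × 23
LCM(322, 529, 483) = 2 × 3 × 7 × 23^2 = 22218.
Smallest positive N is 22218 − 266 = 21952.

21952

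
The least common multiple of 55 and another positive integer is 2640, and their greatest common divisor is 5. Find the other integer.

gcd × lcm = product of the two integers, so the other integer is (5 × 2640) / 55 = 240.

240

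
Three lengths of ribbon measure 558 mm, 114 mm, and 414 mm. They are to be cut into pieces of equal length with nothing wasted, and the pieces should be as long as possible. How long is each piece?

Each piece length must divide every original length, so the longest possible is gcd(558, 114, 414).
558 = 2 × 3^2 × 31
114 = 2 × 3 × 19
414 = 2 × 3^2 × 23
gcd(558, 114, 414) = 2 × 3 = 6.

6 mm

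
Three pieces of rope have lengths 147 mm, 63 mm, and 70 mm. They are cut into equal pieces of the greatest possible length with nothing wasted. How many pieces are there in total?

Piece length = gcd(147, 63, 70).
147 = 3 × 7^2
63 = 3^2 × 7
70 = 2 × 5 × 7
gcd(147, 63, 70) = 7.
Total pieces = 147/7 + 63/7 + 70/7 = 21 + 9 + 10 = 40.

40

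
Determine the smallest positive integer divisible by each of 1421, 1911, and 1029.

1421 = 7^2 × 29
1911 = 3 × 7^2 × 13
1029 = 3 × 7^3
LCM(1421, 1911, 1029) = 3 × 7^3 × 13 × 29 = 387933.

387933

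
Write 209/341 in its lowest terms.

19/31

209 = 11 × 19
341 = 11 × 31
gcd(209, 341) = 11.
Divide numerator and denominator by 11: 209/341 = 19/31.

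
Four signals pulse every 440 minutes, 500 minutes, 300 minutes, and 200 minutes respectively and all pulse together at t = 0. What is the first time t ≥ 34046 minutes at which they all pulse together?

66000 minutes

Joint pulses occur at multiples of LCM(440, 500, 300, 200).
440 = 2^3 × 5 × 11
500 = 2^2 × 5^3
300 = 2^2 × 3 × 5^2
200 = 2^3 × 5^2
LCM(440, 500, 300, 200) = 2^3 × 3 × 5^3 × 11 = 33000.
Smallest multiple of 33000 that is ≥ 34046: ⌈34046/33000⌉ × 33000 = 2 × 33000 = 66000.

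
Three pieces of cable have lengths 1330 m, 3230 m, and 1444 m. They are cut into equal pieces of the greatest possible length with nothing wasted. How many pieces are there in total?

Piece length = gcd(1330, 3230, 1444).
1330 = 2 × 5 × 7 × 19
3230 = 2 × 5 × 17 × 19
1444 = 2^2 × 19^2
gcd(1330, 3230, 1444) = 2 × 19 = 38.
Total pieces = 1330/38 + 3230/38 + 1444/38 = 35 + 85 + 38 = 158.

158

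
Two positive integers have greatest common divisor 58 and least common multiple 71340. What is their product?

For any two positive integers, gcd × lcm = product = 58 × 71340 = 4137720.

4137720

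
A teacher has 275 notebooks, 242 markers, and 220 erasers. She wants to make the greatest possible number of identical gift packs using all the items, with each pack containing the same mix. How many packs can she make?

11 packs

The pack count must divide each quantity, so the greatest is gcd(275, 242, 220).
275 = 5^2 × 11
242 = 2 × 11^2
220 = 2^2 × 5 × 11
gcd(275, 242, 220) = 11.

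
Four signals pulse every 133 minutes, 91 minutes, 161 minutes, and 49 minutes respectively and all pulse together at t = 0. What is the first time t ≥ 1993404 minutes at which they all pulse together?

2226952 minutes

Joint pulses occur at multiples of LCM(133, 91, 161, 49).
133 = 7 × 19
91 = 7 × 13
161 = 7 × 23
49 = 7^2
LCM(133, 91, 161, 49) = 7^2 × 13 × 19 × 23 = 278369.
Smallest multiple of 278369 that is ≥ 1993404: ⌈1993404/278369⌉ × 278369 = 8 × 278369 = 2226952.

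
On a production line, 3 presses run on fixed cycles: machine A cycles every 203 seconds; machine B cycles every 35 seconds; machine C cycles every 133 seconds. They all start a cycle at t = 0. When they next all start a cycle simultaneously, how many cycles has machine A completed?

95 cycles

They are all back at their starting positions together after one LCM of the periods.
203 = 7 × 29
35 = 5 × 7
133 = 7 × 19
LCM(203, 35, 133) = 5 × 7 × 19 × 29 = 19285.
Cycles for period 203: 19285 / 203 = 95.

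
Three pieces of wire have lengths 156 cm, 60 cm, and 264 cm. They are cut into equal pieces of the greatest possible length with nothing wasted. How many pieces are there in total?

Piece length = gcd(156, 60, 264).
156 = 2^2 × 3 × 13
60 = 2^2 × 3 × 5
264 = 2^3 × 3 × 11
gcd(156, 60, 264) = 2^2 × 3 = 12.
Total pieces = 156/12 + 60/12 + 264/12 = 13 + 5 + 22 = 40.

40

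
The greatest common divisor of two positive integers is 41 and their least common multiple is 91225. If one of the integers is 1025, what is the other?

3649

For two integers, gcd × lcm = product, so the other is (41 × 91225) / 1025 = 3740225 / 1025 = 3649.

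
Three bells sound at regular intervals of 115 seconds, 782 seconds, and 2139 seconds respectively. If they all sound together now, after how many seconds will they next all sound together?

363630 seconds

We need the least common multiple of the intervals.
115 = 5 × 23
782 = 2 × 17 × 23
2139 = 3 × 23 × 31
LCM(115, 782, 2139) = 2 × 3 × 5 × 17 × 23 × 31 = 363630.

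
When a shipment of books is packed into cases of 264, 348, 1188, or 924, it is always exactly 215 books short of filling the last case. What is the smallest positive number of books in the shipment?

482113

Being 215 short of a full case of size k means N ≡ −215 (mod k), i.e. N + 215 is a multiple of each size.
264 = 2^3 × 3 × 11
348 = 2^2 × 3 × 29
1188 = 2^2 × 3^3 × 11
924 = 2^2 × 3 × 7 × 11
LCM(264, 348, 1188, 924) = 2^3 × 3^3 × 7 × 11 × 29 = 482328.
Smallest positive N is 482328 − 215 = 482113.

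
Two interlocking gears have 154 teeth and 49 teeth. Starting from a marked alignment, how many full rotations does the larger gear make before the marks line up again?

7 rotations

They are all back at their starting positions together after one LCM of the periods.
154 = 2 × 7 × 11
49 = 7^2
LCM(154, 49) = 2 × 7^2 × 11 = 1078.
Rotations for period 154: 1078 / 154 = 7.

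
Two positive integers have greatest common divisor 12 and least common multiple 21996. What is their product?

263952

For any two positive integers, gcd × lcm = product = 12 × 21996 = 263952.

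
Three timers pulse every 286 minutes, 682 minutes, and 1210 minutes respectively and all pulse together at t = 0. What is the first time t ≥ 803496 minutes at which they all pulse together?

975260 minutes

Joint pulses occur at multiples of LCM(286, 682, 1210).
286 = 2 × 11 × 13
682 = 2 × 11 × 31
1210 = 2 × 5 × 11^2
LCM(286, 682, 1210) = 2 × 5 × 11^2 × 13 × 31 = 487630.
Smallest multiple of 487630 that is ≥ 803496: ⌈803496/487630⌉ × 487630 = 2 × 487630 = 975260.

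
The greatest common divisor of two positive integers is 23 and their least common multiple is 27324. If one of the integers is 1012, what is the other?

For two integers, gcd × lcm = product, so the other is (23 × 27324) / 1012 = 628452 / 1012 = 621.

621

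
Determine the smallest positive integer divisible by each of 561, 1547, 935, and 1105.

561 = 3 × 11 × 17
1547 = 7 × 13 × 17
935 = 5 × 11 × 17
1105 = 5 × 13 × 17
LCM(561, 1547, 935, 1105) = 3 × 5 × 7 × 11 × 13 × 17 = 255255.

255255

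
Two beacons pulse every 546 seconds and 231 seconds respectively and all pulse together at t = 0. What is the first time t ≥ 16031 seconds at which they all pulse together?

18018 seconds

Joint pulses occur at multiples of LCM(546, 231).
546 = 2 × 3 × 7 × 13
231 = 3 × 7 × 11
LCM(546, 231) = 2 × 3 × 7 × 11 × 13 = 6006.
Smallest multiple of 6006 that is ≥ 16031: ⌈16031/6006⌉ × 6006 = 3 × 6006 = 18018.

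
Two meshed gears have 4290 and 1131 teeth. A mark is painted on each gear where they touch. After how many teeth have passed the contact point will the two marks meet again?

They coincide at every common multiple of the periods; the first is the LCM.
4290 = 2 × 3 × 5 × 11 × 13
1131 = 3 × 13 × 29
LCM(4290, 1131) = 2 × 3 × 5 × 11 × 13 × 29 = 124410.

124410 teeth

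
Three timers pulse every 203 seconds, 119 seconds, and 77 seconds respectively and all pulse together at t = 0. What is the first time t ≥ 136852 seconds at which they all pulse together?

Joint pulses occur at multiples of LCM(203, 119, 77).
203 = 7 × 29
119 = 7 × 17
77 = 7 × 11
LCM(203, 119, 77) = 7 × 11 × 17 × 29 = 37961.
Smallest multiple of 37961 that is ≥ 136852: ⌈136852/37961⌉ × 37961 = 4 × 37961 = 151844.

151844 seconds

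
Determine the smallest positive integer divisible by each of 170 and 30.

170 = 2 × 5 × 17
30 = 2 × 3 × 5
LCM(170, 30) = 2 × 3 × 5 × 17 = 510.

510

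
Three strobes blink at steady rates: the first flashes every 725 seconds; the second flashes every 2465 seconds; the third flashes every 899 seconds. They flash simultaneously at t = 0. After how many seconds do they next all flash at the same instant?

They coincide at every common multiple of the periods; the first is the LCM.
725 = 5^2 × 29
2465 = 5 × 17 × 29
899 = 29 × 31
LCM(725, 2465, 899) = 5^2 × 17 × 29 × 31 = 382075.

382075 seconds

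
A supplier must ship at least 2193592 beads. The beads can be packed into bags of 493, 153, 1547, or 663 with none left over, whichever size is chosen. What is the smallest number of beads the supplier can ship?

The number of beads must be a common multiple of 493, 153, 1547, and 663, so a multiple of their LCM.
493 = 17 × 29
153 = 3^2 × 17
1547 = 7 × 13 × 17
663 = 3 × 13 × 17
LCM(493, 153, 1547, 663) = 3^2 × 7 × 13 × 17 × 29 = 403767.
Smallest multiple of 403767 that is ≥ 2193592: ⌈2193592/403767⌉ × 403767 = 6 × 403767 = 2422602.

2422602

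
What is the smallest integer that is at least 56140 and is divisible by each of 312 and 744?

58032

The integer must be a common multiple of 312 and 744, so a multiple of their LCM.
312 = 2^3 × 3 × 13
744 = 2^3 × 3 × 31
LCM(312, 744) = 2^3 × 3 × 13 × 31 = 9672.
Smallest multiple of 9672 that is ≥ 56140: ⌈56140/9672⌉ × 9672 = 6 × 9672 = 58032.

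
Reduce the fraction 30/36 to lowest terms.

5/6

30 = 2 × 3 × 5
36 = 2^2 × 3^2
gcd(30, 36) = 2 × 3 = 6.
Divide numerator and denominator by 6: 30/36 = 5/6.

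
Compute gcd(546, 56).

546 = 2 × 3 × 7 × 13
56 = 2^3 × 7
gcd(546, 56) = 2 × 7 = 14.

14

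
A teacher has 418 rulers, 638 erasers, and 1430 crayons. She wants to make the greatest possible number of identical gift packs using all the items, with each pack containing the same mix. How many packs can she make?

The pack count must divide each quantity, so the greatest is gcd(418, 638, 1430).
418 = 2 × 11 × 19
638 = 2 × 11 × 29
1430 = 2 × 5 × 11 × 13
gcd(418, 638, 1430) = 2 × 11 = 22.

22 packs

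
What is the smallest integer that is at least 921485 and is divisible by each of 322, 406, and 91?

971152

The integer must be a common multiple of 322, 406, and 91, so a multiple of their LCM.
322 = 2 × 7 × 23
406 = 2 × 7 × 29
91 = 7 × 13
LCM(322, 406, 91) = 2 × 7 × 13 × 23 × 29 = 121394.
Smallest multiple of 121394 that is ≥ 921485: ⌈921485/121394⌉ × 121394 = 8 × 121394 = 971152.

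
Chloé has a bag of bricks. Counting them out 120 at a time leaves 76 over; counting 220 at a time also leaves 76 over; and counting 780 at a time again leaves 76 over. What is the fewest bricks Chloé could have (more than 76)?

17236

N − 76 must be a common multiple of 120, 220, and 780.
120 = 2^3 × 3 × 5
220 = 2^2 × 5 × 11
780 = 2^2 × 3 × 5 × 13
LCM(120, 220, 780) = 2^3 × 3 × 5 × 11 × 13 = 17160.
Smallest N > 76 is LCM + 76 = 17160 + 76 = 17236.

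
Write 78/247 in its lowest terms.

78 = 2 × 3 × 13
247 = 13 × 19
gcd(78, 247) = 13.
Divide numerator and denominator by 13: 78/247 = 6/19.

6/19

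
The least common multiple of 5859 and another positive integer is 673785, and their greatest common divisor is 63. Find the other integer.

7245

gcd × lcm = product of the two integers, so the other integer is (63 × 673785) / 5859 = 7245.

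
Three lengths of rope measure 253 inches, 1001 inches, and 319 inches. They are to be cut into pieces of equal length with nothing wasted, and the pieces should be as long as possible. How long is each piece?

11 inches

The greatest length dividing all of 253, 1001, and 319 is their gcd.
253 = 11 × 23
1001 = 7 × 11 × 13
319 = 11 × 29
gcd(253, 1001, 319) = 11.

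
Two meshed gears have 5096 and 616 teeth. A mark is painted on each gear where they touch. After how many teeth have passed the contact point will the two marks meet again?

56056 teeth

We need the least common multiple of the intervals.
5096 = 2^3 × 7^2 × 13
616 = 2^3 × 7 × 11
LCM(5096, 616) = 2^3 × 7^2 × 11 × 13 = 56056.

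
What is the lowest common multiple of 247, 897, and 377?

247 = 13 × 19
897 = 3 × 13 × 23
377 = 13 × 29
LCM(247, 897, 377) = 3 × 13 × 19 × 23 × 29 = 494247.

494247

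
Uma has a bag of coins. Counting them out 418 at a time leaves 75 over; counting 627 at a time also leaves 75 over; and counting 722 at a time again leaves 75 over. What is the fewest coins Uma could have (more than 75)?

23901

N − 75 must be a common multiple of 418, 627, and 722.
418 = 2 × 11 × 19
627 = 3 × 11 × 19
722 = 2 × 19^2
LCM(418, 627, 722) = 2 × 3 × 11 × 19^2 = 23826.
Smallest N > 75 is LCM + 75 = 23826 + 75 = 23901.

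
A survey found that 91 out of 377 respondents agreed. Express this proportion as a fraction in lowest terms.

7/29

91 = 7 × 13
377 = 13 × 29
gcd(91, 377) = 13.
Divide numerator and denominator by 13: 91/377 = 7/29.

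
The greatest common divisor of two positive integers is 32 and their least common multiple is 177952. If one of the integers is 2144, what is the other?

2656

For two integers, gcd × lcm = product, so the other is (32 × 177952) / 2144 = 5694464 / 2144 = 2656.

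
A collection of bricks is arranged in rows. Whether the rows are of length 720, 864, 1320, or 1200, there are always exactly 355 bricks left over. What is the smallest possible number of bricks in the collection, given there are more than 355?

N − 355 must be a common multiple of 720, 864, 1320, and 1200.
720 = 2^4 × 3^2 × 5
864 = 2^5 × 3^3
1320 = 2^3 × 3 × 5 × 11
1200 = 2^4 × 3 × 5^2
LCM(720, 864, 1320, 1200) = 2^5 × 3^3 × 5^2 × 11 = 237600.
Smallest N > 355 is LCM + 355 = 237600 + 355 = 237955.

237955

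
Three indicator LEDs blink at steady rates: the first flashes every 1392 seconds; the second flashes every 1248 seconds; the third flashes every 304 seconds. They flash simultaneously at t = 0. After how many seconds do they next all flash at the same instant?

687648 seconds

The first simultaneous occurrence is after LCM of the individual periods.
1392 = 2^4 × 3 × 29
1248 = 2^5 × 3 × 13
304 = 2^4 × 19
LCM(1392, 1248, 304) = 2^5 × 3 × 13 × 19 × 29 = 687648.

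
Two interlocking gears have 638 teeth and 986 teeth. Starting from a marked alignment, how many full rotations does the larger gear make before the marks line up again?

11 rotations

The first common completion time is the LCM of the periods.
638 = 2 × 11 × 29
986 = 2 × 17 × 29
LCM(638, 986) = 2 × 11 × 17 × 29 = 10846.
Rotations for period 986: 10846 / 986 = 11.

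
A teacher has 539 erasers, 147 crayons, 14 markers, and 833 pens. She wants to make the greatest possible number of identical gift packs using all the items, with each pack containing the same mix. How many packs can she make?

7 packs

The pack count must divide each quantity, so the greatest is gcd(539, 147, 14, 833).
539 = 7^2 × 11
147 = 3 × 7^2
14 = 2 × 7
833 = 7^2 × 17
gcd(539, 147, 14, 833) = 7.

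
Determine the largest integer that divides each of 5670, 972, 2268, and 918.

5670 = 2 × 3^4 × 5 × 7
972 = 2^2 × 3^5
2268 = 2^2 × 3^4 × 7
918 = 2 × 3^3 × 17
gcd(5670, 972, 2268, 918) = 2 × 3^3 = 54.

54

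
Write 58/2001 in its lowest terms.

58 = 2 × 29
2001 = 3 × 23 × 29
gcd(58, 2001) = 29.
Divide numerator and denominator by 29: 58/2001 = 2/69.

2/69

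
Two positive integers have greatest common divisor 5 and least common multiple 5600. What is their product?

For any two positive integers, gcd × lcm = product = 5 × 5600 = 28000.

28000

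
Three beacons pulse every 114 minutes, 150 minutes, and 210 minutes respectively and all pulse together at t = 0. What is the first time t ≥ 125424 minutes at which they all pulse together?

139650 minutes

Joint pulses occur at multiples of LCM(114, 150, 210).
114 = 2 × 3 × 19
150 = 2 × 3 × 5^2
210 = 2 × 3 × 5 × 7
LCM(114, 150, 210) = 2 × 3 × 5^2 × 7 × 19 = 19950.
Smallest multiple of 19950 that is ≥ 125424: ⌈125424/19950⌉ × 19950 = 7 × 19950 = 139650.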